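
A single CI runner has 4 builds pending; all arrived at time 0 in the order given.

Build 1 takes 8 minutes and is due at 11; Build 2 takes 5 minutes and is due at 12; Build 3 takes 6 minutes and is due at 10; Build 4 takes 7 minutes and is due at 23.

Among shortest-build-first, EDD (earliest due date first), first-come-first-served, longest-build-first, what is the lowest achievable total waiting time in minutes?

SPT (increasing processing time): Build 2 Build 3 Build 4 Build 1.
Build 2: waits 0, runs 0→5
Build 3: waits 5, runs 5→11
Build 4: waits 11, runs 11→18
Build 1: waits 18, runs 18→26
Sum = 0+5+11+18 = 34.
EDD (increasing due date): Build 3 Build 1 Build 2 Build 4.
Build 3: waits 0, runs 0→6
Build 1: waits 6, runs 6→14
Build 2: waits 14, runs 14→19
Build 4: waits 19, runs 19→26
Sum = 0+6+14+19 = 39.
FIFO (arrival order): Build 1 Build 2 Build 3 Build 4.
Build 1: waits 0, runs 0→8
Build 2: waits 8, runs 8→13
Build 3: waits 13, runs 13→19
Build 4: waits 19, runs 19→26
Sum = 0+8+13+19 = 40.
LPT (decreasing processing time): Build 1 Build 4 Build 3 Build 2.
Build 1: waits 0, runs 0→8
Build 4: waits 8, runs 8→15
Build 3: waits 15, runs 15→21
Build 2: waits 21, runs 21→26
Sum = 0+8+15+21 = 44.
SPT 34, EDD 39, FIFO 40, LPT 44 → minimum 34.

34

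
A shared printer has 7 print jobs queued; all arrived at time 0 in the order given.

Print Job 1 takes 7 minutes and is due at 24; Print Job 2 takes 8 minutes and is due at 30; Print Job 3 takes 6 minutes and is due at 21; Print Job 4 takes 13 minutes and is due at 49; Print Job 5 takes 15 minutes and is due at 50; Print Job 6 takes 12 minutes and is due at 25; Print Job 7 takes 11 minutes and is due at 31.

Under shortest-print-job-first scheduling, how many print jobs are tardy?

4

SPT (increasing processing time): Print Job 3 Print Job 1 Print Job 2 Print Job 7 Print Job 6 Print Job 4 Print Job 5.
Print Job 3: 0→6, due 21, tardiness 0
Print Job 1: 6→13, due 24, tardiness 0
Print Job 2: 13→21, due 30, tardiness 0
Print Job 7: 21→32, due 31, tardiness 1
Print Job 6: 32→44, due 25, tardiness 19
Print Job 4: 44→57, due 49, tardiness 8
Print Job 5: 57→72, due 50, tardiness 22
Late print jobs: 4.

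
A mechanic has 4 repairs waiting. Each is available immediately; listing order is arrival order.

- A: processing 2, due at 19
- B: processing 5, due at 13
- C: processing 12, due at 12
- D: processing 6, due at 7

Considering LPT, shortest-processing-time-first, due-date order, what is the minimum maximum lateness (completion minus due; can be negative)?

LPT (decreasing processing time): C D B A.
C: 0→12, due 12, lateness 0
D: 12→18, due 7, lateness 11
B: 18→23, due 13, lateness 10
A: 23→25, due 19, lateness 6
Maximum = 11.
SPT (increasing processing time): A B D C.
A: 0→2, due 19, lateness -17
B: 2→7, due 13, lateness -6
D: 7→13, due 7, lateness 6
C: 13→25, due 12, lateness 13
Maximum = 13.
EDD (increasing due date): D C B A.
D: 0→6, due 7, lateness -1
C: 6→18, due 12, lateness 6
B: 18→23, due 13, lateness 10
A: 23→25, due 19, lateness 6
Maximum = 10.
LPT 11, SPT 13, EDD 10 → minimum 10.

10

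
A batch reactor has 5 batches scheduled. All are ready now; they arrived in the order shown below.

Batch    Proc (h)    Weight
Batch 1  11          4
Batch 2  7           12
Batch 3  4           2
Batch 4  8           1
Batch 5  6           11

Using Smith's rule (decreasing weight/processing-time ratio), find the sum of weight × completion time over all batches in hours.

WSPT (decreasing weight/processing-time ratio): Batch 5 Batch 2 Batch 3 Batch 1 Batch 4.
Batch 5: finishes 6, weight 11, w·C = 66
Batch 2: finishes 13, weight 12, w·C = 156
Batch 3: finishes 17, weight 2, w·C = 34
Batch 1: finishes 28, weight 4, w·C = 112
Batch 4: finishes 36, weight 1, w·C = 36
Sum = 66+156+34+112+36 = 404.

404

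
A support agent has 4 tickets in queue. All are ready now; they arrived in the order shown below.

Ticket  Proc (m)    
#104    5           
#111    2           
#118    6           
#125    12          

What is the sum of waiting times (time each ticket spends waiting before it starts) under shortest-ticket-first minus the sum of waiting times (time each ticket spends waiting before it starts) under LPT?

-31

SPT (increasing processing time): #111 #104 #118 #125.
#111: waits 0, runs 0→2
#104: waits 2, runs 2→7
#118: waits 7, runs 7→13
#125: waits 13, runs 13→25
Sum = 0+2+7+13 = 22.
LPT (decreasing processing time): #125 #118 #104 #111.
#125: waits 0, runs 0→12
#118: waits 12, runs 12→18
#104: waits 18, runs 18→23
#111: waits 23, runs 23→25
Sum = 0+12+18+23 = 53.
Difference = 22 − 53 = -31.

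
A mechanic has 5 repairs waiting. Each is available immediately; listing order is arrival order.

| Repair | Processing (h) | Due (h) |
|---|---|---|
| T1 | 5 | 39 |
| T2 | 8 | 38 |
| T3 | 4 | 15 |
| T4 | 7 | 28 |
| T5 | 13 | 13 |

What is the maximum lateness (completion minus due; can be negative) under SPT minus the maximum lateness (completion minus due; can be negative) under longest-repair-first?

2

SPT (increasing processing time): T3 T1 T4 T2 T5.
T3: 0→4, due 15, lateness -11
T1: 4→9, due 39, lateness -30
T4: 9→16, due 28, lateness -12
T2: 16→24, due 38, lateness -14
T5: 24→37, due 13, lateness 24
Maximum = 24.
LPT (decreasing processing time): T5 T2 T4 T1 T3.
T5: 0→13, due 13, lateness 0
T2: 13→21, due 38, lateness -17
T4: 21→28, due 28, lateness 0
T1: 28→33, due 39, lateness -6
T3: 33→37, due 15, lateness 22
Maximum = 22.
Difference = 24 − 22 = 2.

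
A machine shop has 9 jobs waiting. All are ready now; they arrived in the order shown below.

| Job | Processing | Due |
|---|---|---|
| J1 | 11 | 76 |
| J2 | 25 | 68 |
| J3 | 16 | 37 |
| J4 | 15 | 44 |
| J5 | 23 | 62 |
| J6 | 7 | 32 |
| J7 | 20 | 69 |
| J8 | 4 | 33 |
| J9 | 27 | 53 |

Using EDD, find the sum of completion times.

650

EDD (increasing due date): J6 J8 J3 J4 J9 J5 J2 J7 J1.
J6: 0→7
J8: 7→11
J3: 11→27
J4: 27→42
J9: 42→69
J5: 69→92
J2: 92→117
J7: 117→137
J1: 137→148
Sum = 7+11+27+42+69+92+117+137+148 = 650.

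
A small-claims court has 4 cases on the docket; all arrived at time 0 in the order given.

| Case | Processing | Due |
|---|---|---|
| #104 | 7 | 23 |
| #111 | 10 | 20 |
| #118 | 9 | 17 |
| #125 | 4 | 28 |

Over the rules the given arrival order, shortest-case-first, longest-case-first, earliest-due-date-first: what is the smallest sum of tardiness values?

5

FIFO (arrival order): #104 #111 #118 #125.
#104: 0→7, due 23, tardiness 0
#111: 7→17, due 20, tardiness 0
#118: 17→26, due 17, tardiness 9
#125: 26→30, due 28, tardiness 2
Sum = 0+0+9+2 = 11.
SPT (increasing processing time): #125 #104 #118 #111.
#125: 0→4, due 28, tardiness 0
#104: 4→11, due 23, tardiness 0
#118: 11→20, due 17, tardiness 3
#111: 20→30, due 20, tardiness 10
Sum = 0+0+3+10 = 13.
LPT (decreasing processing time): #111 #118 #104 #125.
#111: 0→10, due 20, tardiness 0
#118: 10→19, due 17, tardiness 2
#104: 19→26, due 23, tardiness 3
#125: 26→30, due 28, tardiness 2
Sum = 0+2+3+2 = 7.
EDD (increasing due date): #118 #111 #104 #125.
#118: 0→9, due 17, tardiness 0
#111: 9→19, due 20, tardiness 0
#104: 19→26, due 23, tardiness 3
#125: 26→30, due 28, tardiness 2
Sum = 0+0+3+2 = 5.
FIFO 11, SPT 13, LPT 7, EDD 5 → minimum 5.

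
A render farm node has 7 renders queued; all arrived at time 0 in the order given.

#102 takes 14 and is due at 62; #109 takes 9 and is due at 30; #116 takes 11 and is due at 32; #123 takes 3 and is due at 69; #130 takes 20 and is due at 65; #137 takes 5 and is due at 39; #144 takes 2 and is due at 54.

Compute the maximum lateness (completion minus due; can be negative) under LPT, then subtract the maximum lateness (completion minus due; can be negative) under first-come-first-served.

1

LPT (decreasing processing time): #130 #102 #116 #109 #137 #123 #144.
#130: 0→20, due 65, lateness -45
#102: 20→34, due 62, lateness -28
#116: 34→45, due 32, lateness 13
#109: 45→54, due 30, lateness 24
#137: 54→59, due 39, lateness 20
#123: 59→62, due 69, lateness -7
#144: 62→64, due 54, lateness 10
Maximum = 24.
FIFO (arrival order): #102 #109 #116 #123 #130 #137 #144.
#102: 0→14, due 62, lateness -48
#109: 14→23, due 30, lateness -7
#116: 23→34, due 32, lateness 2
#123: 34→37, due 69, lateness -32
#130: 37→57, due 65, lateness -8
#137: 57→62, due 39, lateness 23
#144: 62→64, due 54, lateness 10
Maximum = 23.
Difference = 24 − 23 = 1.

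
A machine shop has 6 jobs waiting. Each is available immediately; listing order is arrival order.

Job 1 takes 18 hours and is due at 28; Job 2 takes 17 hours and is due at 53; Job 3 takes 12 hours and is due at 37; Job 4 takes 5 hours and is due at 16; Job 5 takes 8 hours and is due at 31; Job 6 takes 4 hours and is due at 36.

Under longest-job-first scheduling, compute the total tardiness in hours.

LPT (decreasing processing time): Job 1 Job 2 Job 3 Job 5 Job 4 Job 6.
Job 1: 0→18, due 28, tardiness 0
Job 2: 18→35, due 53, tardiness 0
Job 3: 35→47, due 37, tardiness 10
Job 5: 47→55, due 31, tardiness 24
Job 4: 55→60, due 16, tardiness 44
Job 6: 60→64, due 36, tardiness 28
Sum = 0+0+10+24+44+28 = 106.

106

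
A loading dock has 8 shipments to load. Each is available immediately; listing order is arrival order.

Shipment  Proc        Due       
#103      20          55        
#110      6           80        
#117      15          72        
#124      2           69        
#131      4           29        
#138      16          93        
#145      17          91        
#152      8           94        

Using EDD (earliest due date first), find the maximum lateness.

-6

EDD (increasing due date): #131 #103 #124 #117 #110 #145 #138 #152.
#131: 0→4, due 29, lateness -25
#103: 4→24, due 55, lateness -31
#124: 24→26, due 69, lateness -43
#117: 26→41, due 72, lateness -31
#110: 41→47, due 80, lateness -33
#145: 47→64, due 91, lateness -27
#138: 64→80, due 93, lateness -13
#152: 80→88, due 94, lateness -6
Maximum = -6.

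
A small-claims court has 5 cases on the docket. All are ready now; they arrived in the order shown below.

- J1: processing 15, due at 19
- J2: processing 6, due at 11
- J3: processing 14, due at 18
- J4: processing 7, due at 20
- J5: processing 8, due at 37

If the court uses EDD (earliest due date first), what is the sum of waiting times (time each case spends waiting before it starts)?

EDD (increasing due date): J2 J3 J1 J4 J5.
J2: waits 0, runs 0→6
J3: waits 6, runs 6→20
J1: waits 20, runs 20→35
J4: waits 35, runs 35→42
J5: waits 42, runs 42→50
Sum = 0+6+20+35+42 = 103.

103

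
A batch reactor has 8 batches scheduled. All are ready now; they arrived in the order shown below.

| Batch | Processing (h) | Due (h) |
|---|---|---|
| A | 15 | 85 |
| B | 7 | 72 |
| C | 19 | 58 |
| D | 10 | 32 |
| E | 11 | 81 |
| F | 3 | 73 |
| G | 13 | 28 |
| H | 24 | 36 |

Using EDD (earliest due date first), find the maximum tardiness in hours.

EDD (increasing due date): G D H C B F E A.
G: 0→13, due 28, tardiness 0
D: 13→23, due 32, tardiness 0
H: 23→47, due 36, tardiness 11
C: 47→66, due 58, tardiness 8
B: 66→73, due 72, tardiness 1
F: 73→76, due 73, tardiness 3
E: 76→87, due 81, tardiness 6
A: 87→102, due 85, tardiness 17
Maximum = 17.

17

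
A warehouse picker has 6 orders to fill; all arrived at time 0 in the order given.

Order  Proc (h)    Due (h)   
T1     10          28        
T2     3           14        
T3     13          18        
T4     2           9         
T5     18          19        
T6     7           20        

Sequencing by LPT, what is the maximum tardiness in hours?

44

LPT (decreasing processing time): T5 T3 T1 T6 T2 T4.
T5: 0→18, due 19, tardiness 0
T3: 18→31, due 18, tardiness 13
T1: 31→41, due 28, tardiness 13
T6: 41→48, due 20, tardiness 28
T2: 48→51, due 14, tardiness 37
T4: 51→53, due 9, tardiness 44
Maximum = 44.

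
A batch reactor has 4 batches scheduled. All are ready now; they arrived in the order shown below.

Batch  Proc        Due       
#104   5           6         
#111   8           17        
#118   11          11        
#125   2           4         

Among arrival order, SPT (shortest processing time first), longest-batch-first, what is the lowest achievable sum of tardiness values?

16

FIFO (arrival order): #104 #111 #118 #125.
#104: 0→5, due 6, tardiness 0
#111: 5→13, due 17, tardiness 0
#118: 13→24, due 11, tardiness 13
#125: 24→26, due 4, tardiness 22
Sum = 0+0+13+22 = 35.
SPT (increasing processing time): #125 #104 #111 #118.
#125: 0→2, due 4, tardiness 0
#104: 2→7, due 6, tardiness 1
#111: 7→15, due 17, tardiness 0
#118: 15→26, due 11, tardiness 15
Sum = 0+1+0+15 = 16.
LPT (decreasing processing time): #118 #111 #104 #125.
#118: 0→11, due 11, tardiness 0
#111: 11→19, due 17, tardiness 2
#104: 19→24, due 6, tardiness 18
#125: 24→26, due 4, tardiness 22
Sum = 0+2+18+22 = 42.
FIFO 35, SPT 16, LPT 42 → minimum 16.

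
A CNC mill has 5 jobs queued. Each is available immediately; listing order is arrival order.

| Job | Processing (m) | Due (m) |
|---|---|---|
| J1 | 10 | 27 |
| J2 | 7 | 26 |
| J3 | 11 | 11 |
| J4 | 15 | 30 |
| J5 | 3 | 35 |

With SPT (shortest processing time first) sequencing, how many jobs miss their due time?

2

SPT (increasing processing time): J5 J2 J1 J3 J4.
J5: 0→3, due 35, tardiness 0
J2: 3→10, due 26, tardiness 0
J1: 10→20, due 27, tardiness 0
J3: 20→31, due 11, tardiness 20
J4: 31→46, due 30, tardiness 16
Late jobs: 2.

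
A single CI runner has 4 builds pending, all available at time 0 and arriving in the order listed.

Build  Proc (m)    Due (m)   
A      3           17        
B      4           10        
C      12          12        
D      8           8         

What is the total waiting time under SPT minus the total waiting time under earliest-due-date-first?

SPT (increasing processing time): A B D C.
A: waits 0, runs 0→3
B: waits 3, runs 3→7
D: waits 7, runs 7→15
C: waits 15, runs 15→27
Sum = 0+3+7+15 = 25.
EDD (increasing due date): D B C A.
D: waits 0, runs 0→8
B: waits 8, runs 8→12
C: waits 12, runs 12→24
A: waits 24, runs 24→27
Sum = 0+8+12+24 = 44.
Difference = 25 − 44 = -19.

-19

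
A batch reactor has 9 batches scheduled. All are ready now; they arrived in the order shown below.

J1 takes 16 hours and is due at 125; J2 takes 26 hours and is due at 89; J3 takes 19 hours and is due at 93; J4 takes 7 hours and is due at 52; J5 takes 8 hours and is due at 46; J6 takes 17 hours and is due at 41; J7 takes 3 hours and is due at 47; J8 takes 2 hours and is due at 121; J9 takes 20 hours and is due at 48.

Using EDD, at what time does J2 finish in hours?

81

EDD (increasing due date): J6 J5 J7 J9 J4 J2 J3 J8 J1.
J6: 0→17
J5: 17→25
J7: 25→28
J9: 28→48
J4: 48→55
J2: 55→81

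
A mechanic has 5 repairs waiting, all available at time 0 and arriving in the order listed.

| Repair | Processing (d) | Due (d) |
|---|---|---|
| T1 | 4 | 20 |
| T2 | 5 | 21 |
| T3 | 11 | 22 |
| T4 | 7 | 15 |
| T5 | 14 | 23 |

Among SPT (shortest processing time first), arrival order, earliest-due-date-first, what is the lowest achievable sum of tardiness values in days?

SPT (increasing processing time): T1 T2 T4 T3 T5.
T1: 0→4, due 20, tardiness 0
T2: 4→9, due 21, tardiness 0
T4: 9→16, due 15, tardiness 1
T3: 16→27, due 22, tardiness 5
T5: 27→41, due 23, tardiness 18
Sum = 0+0+1+5+18 = 24.
FIFO (arrival order): T1 T2 T3 T4 T5.
T1: 0→4, due 20, tardiness 0
T2: 4→9, due 21, tardiness 0
T3: 9→20, due 22, tardiness 0
T4: 20→27, due 15, tardiness 12
T5: 27→41, due 23, tardiness 18
Sum = 0+0+0+12+18 = 30.
EDD (increasing due date): T4 T1 T2 T3 T5.
T4: 0→7, due 15, tardiness 0
T1: 7→11, due 20, tardiness 0
T2: 11→16, due 21, tardiness 0
T3: 16→27, due 22, tardiness 5
T5: 27→41, due 23, tardiness 18
Sum = 0+0+0+5+18 = 23.
SPT 24, FIFO 30, EDD 23 → minimum 23.

23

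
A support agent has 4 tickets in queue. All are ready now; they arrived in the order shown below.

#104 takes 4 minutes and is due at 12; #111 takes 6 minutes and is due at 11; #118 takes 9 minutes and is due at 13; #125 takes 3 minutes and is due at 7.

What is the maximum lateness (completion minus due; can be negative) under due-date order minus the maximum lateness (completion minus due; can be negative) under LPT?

-6

EDD (increasing due date): #125 #111 #104 #118.
#125: 0→3, due 7, lateness -4
#111: 3→9, due 11, lateness -2
#104: 9→13, due 12, lateness 1
#118: 13→22, due 13, lateness 9
Maximum = 9.
LPT (decreasing processing time): #118 #111 #104 #125.
#118: 0→9, due 13, lateness -4
#111: 9→15, due 11, lateness 4
#104: 15→19, due 12, lateness 7
#125: 19→22, due 7, lateness 15
Maximum = 15.
Difference = 9 − 15 = -6.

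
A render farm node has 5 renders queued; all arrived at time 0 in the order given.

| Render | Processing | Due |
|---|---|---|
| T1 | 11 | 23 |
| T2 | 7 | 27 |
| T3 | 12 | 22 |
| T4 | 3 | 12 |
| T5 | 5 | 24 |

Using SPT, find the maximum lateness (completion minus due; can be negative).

SPT (increasing processing time): T4 T5 T2 T1 T3.
T4: 0→3, due 12, lateness -9
T5: 3→8, due 24, lateness -16
T2: 8→15, due 27, lateness -12
T1: 15→26, due 23, lateness 3
T3: 26→38, due 22, lateness 16
Maximum = 16.

16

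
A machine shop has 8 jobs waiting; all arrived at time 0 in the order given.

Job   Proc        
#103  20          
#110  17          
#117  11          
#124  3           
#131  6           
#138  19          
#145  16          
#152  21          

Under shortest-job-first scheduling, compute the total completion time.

SPT (increasing processing time): #124 #131 #117 #145 #110 #138 #103 #152.
#124: 0→3
#131: 3→9
#117: 9→20
#145: 20→36
#110: 36→53
#138: 53→72
#103: 72→92
#152: 92→113
Sum = 3+9+20+36+53+72+92+113 = 398.

398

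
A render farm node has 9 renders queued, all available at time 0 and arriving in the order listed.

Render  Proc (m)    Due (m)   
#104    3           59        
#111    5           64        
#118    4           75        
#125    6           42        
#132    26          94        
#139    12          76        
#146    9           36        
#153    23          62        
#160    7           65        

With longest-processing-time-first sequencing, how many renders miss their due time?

LPT (decreasing processing time): #132 #153 #139 #146 #160 #125 #111 #118 #104.
#132: 0→26, due 94, tardiness 0
#153: 26→49, due 62, tardiness 0
#139: 49→61, due 76, tardiness 0
#146: 61→70, due 36, tardiness 34
#160: 70→77, due 65, tardiness 12
#125: 77→83, due 42, tardiness 41
#111: 83→88, due 64, tardiness 24
#118: 88→92, due 75, tardiness 17
#104: 92→95, due 59, tardiness 36
Late renders: 6.

6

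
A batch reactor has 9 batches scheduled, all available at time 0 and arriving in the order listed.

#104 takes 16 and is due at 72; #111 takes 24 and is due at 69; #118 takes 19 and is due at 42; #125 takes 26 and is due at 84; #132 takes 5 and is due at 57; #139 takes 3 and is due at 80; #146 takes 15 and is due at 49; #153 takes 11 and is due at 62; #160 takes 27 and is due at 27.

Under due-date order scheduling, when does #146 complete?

61

EDD (increasing due date): #160 #118 #146 #132 #153 #111 #104 #139 #125.
#160: 0→27
#118: 27→46
#146: 46→61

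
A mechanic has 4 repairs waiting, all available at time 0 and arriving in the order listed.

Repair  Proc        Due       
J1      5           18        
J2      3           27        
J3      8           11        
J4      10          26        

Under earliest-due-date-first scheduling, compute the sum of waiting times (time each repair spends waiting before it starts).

EDD (increasing due date): J3 J1 J4 J2.
J3: waits 0, runs 0→8
J1: waits 8, runs 8→13
J4: waits 13, runs 13→23
J2: waits 23, runs 23→26
Sum = 0+8+13+23 = 44.

44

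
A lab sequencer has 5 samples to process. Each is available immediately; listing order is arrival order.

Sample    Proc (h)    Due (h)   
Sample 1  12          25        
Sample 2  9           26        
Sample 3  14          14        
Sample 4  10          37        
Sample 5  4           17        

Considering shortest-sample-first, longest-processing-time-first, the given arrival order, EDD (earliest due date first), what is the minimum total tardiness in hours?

31

SPT (increasing processing time): Sample 5 Sample 2 Sample 4 Sample 1 Sample 3.
Sample 5: 0→4, due 17, tardiness 0
Sample 2: 4→13, due 26, tardiness 0
Sample 4: 13→23, due 37, tardiness 0
Sample 1: 23→35, due 25, tardiness 10
Sample 3: 35→49, due 14, tardiness 35
Sum = 0+0+0+10+35 = 45.
LPT (decreasing processing time): Sample 3 Sample 1 Sample 4 Sample 2 Sample 5.
Sample 3: 0→14, due 14, tardiness 0
Sample 1: 14→26, due 25, tardiness 1
Sample 4: 26→36, due 37, tardiness 0
Sample 2: 36→45, due 26, tardiness 19
Sample 5: 45→49, due 17, tardiness 32
Sum = 0+1+0+19+32 = 52.
FIFO (arrival order): Sample 1 Sample 2 Sample 3 Sample 4 Sample 5.
Sample 1: 0→12, due 25, tardiness 0
Sample 2: 12→21, due 26, tardiness 0
Sample 3: 21→35, due 14, tardiness 21
Sample 4: 35→45, due 37, tardiness 8
Sample 5: 45→49, due 17, tardiness 32
Sum = 0+0+21+8+32 = 61.
EDD (increasing due date): Sample 3 Sample 5 Sample 1 Sample 2 Sample 4.
Sample 3: 0→14, due 14, tardiness 0
Sample 5: 14→18, due 17, tardiness 1
Sample 1: 18→30, due 25, tardiness 5
Sample 2: 30→39, due 26, tardiness 13
Sample 4: 39→49, due 37, tardiness 12
Sum = 0+1+5+13+12 = 31.
SPT 45, LPT 52, FIFO 61, EDD 31 → minimum 31.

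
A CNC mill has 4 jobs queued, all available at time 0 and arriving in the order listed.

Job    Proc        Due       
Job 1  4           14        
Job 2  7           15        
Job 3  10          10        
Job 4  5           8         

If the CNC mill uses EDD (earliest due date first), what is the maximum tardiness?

11

EDD (increasing due date): Job 4 Job 3 Job 1 Job 2.
Job 4: 0→5, due 8, tardiness 0
Job 3: 5→15, due 10, tardiness 5
Job 1: 15→19, due 14, tardiness 5
Job 2: 19→26, due 15, tardiness 11
Maximum = 11.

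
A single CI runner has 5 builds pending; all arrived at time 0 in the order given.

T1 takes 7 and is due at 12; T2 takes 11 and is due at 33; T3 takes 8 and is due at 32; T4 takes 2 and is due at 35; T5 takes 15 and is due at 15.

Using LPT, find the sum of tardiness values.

39

LPT (decreasing processing time): T5 T2 T3 T1 T4.
T5: 0→15, due 15, tardiness 0
T2: 15→26, due 33, tardiness 0
T3: 26→34, due 32, tardiness 2
T1: 34→41, due 12, tardiness 29
T4: 41→43, due 35, tardiness 8
Sum = 0+0+2+29+8 = 39.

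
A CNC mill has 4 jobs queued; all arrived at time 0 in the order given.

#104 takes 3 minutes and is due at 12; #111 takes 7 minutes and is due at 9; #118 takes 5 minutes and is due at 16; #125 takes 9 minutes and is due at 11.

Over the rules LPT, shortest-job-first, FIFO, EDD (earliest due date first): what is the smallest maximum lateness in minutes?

LPT (decreasing processing time): #125 #111 #118 #104.
#125: 0→9, due 11, lateness -2
#111: 9→16, due 9, lateness 7
#118: 16→21, due 16, lateness 5
#104: 21→24, due 12, lateness 12
Maximum = 12.
SPT (increasing processing time): #104 #118 #111 #125.
#104: 0→3, due 12, lateness -9
#118: 3→8, due 16, lateness -8
#111: 8→15, due 9, lateness 6
#125: 15→24, due 11, lateness 13
Maximum = 13.
FIFO (arrival order): #104 #111 #118 #125.
#104: 0→3, due 12, lateness -9
#111: 3→10, due 9, lateness 1
#118: 10→15, due 16, lateness -1
#125: 15→24, due 11, lateness 13
Maximum = 13.
EDD (increasing due date): #111 #125 #104 #118.
#111: 0→7, due 9, lateness -2
#125: 7→16, due 11, lateness 5
#104: 16→19, due 12, lateness 7
#118: 19→24, due 16, lateness 8
Maximum = 8.
LPT 12, SPT 13, FIFO 13, EDD 8 → minimum 8.

8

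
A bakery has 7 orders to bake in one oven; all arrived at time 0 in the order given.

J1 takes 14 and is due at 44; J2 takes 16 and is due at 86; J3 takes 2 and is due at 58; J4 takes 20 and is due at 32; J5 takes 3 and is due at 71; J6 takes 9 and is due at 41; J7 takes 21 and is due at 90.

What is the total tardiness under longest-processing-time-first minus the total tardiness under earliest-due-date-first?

114

LPT (decreasing processing time): J7 J4 J2 J1 J6 J5 J3.
J7: 0→21, due 90, tardiness 0
J4: 21→41, due 32, tardiness 9
J2: 41→57, due 86, tardiness 0
J1: 57→71, due 44, tardiness 27
J6: 71→80, due 41, tardiness 39
J5: 80→83, due 71, tardiness 12
J3: 83→85, due 58, tardiness 27
Sum = 0+9+0+27+39+12+27 = 114.
EDD (increasing due date): J4 J6 J1 J3 J5 J2 J7.
J4: 0→20, due 32, tardiness 0
J6: 20→29, due 41, tardiness 0
J1: 29→43, due 44, tardiness 0
J3: 43→45, due 58, tardiness 0
J5: 45→48, due 71, tardiness 0
J2: 48→64, due 86, tardiness 0
J7: 64→85, due 90, tardiness 0
Sum = 0+0+0+0+0+0+0 = 0.
Difference = 114 − 0 = 114.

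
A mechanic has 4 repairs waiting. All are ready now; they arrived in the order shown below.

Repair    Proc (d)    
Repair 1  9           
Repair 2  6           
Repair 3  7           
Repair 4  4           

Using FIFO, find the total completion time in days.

FIFO (arrival order): Repair 1 Repair 2 Repair 3 Repair 4.
Repair 1: 0→9
Repair 2: 9→15
Repair 3: 15→22
Repair 4: 22→26
Sum = 9+15+22+26 = 72.

72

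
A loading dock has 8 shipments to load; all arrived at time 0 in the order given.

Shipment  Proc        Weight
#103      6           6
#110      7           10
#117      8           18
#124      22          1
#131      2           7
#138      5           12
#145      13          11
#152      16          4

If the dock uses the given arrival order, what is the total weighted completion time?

FIFO (arrival order): #103 #110 #117 #124 #131 #138 #145 #152.
#103: finishes 6, weight 6, w·C = 36
#110: finishes 13, weight 10, w·C = 130
#117: finishes 21, weight 18, w·C = 378
#124: finishes 43, weight 1, w·C = 43
#131: finishes 45, weight 7, w·C = 315
#138: finishes 50, weight 12, w·C = 600
#145: finishes 63, weight 11, w·C = 693
#152: finishes 79, weight 4, w·C = 316
Sum = 36+130+378+43+315+600+693+316 = 2511.

2511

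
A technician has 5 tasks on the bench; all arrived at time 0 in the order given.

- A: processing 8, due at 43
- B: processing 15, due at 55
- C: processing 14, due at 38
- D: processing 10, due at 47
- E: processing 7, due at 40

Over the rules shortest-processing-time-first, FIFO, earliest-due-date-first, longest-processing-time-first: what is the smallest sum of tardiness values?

SPT (increasing processing time): E A D C B.
E: 0→7, due 40, tardiness 0
A: 7→15, due 43, tardiness 0
D: 15→25, due 47, tardiness 0
C: 25→39, due 38, tardiness 1
B: 39→54, due 55, tardiness 0
Sum = 0+0+0+1+0 = 1.
FIFO (arrival order): A B C D E.
A: 0→8, due 43, tardiness 0
B: 8→23, due 55, tardiness 0
C: 23→37, due 38, tardiness 0
D: 37→47, due 47, tardiness 0
E: 47→54, due 40, tardiness 14
Sum = 0+0+0+0+14 = 14.
EDD (increasing due date): C E A D B.
C: 0→14, due 38, tardiness 0
E: 14→21, due 40, tardiness 0
A: 21→29, due 43, tardiness 0
D: 29→39, due 47, tardiness 0
B: 39→54, due 55, tardiness 0
Sum = 0+0+0+0+0 = 0.
LPT (decreasing processing time): B C D A E.
B: 0→15, due 55, tardiness 0
C: 15→29, due 38, tardiness 0
D: 29→39, due 47, tardiness 0
A: 39→47, due 43, tardiness 4
E: 47→54, due 40, tardiness 14
Sum = 0+0+0+4+14 = 18.
SPT 1, FIFO 14, EDD 0, LPT 18 → minimum 0.

0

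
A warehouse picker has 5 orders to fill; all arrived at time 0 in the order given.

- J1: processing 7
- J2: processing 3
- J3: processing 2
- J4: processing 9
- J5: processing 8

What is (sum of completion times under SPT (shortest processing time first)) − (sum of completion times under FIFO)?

SPT (increasing processing time): J3 J2 J1 J5 J4.
J3: 0→2
J2: 2→5
J1: 5→12
J5: 12→20
J4: 20→29
Sum = 2+5+12+20+29 = 68.
FIFO (arrival order): J1 J2 J3 J4 J5.
J1: 0→7
J2: 7→10
J3: 10→12
J4: 12→21
J5: 21→29
Sum = 7+10+12+21+29 = 79.
Difference = 68 − 79 = -11.

-11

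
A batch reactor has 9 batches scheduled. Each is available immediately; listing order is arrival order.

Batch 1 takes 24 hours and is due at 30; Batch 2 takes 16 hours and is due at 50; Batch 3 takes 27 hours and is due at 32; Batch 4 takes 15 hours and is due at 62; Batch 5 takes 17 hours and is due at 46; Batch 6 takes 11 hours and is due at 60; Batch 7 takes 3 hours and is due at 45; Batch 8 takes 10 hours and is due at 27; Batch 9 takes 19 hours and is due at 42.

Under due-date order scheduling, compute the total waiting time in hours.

611

EDD (increasing due date): Batch 8 Batch 1 Batch 3 Batch 9 Batch 7 Batch 5 Batch 2 Batch 6 Batch 4.
Batch 8: waits 0, runs 0→10
Batch 1: waits 10, runs 10→34
Batch 3: waits 34, runs 34→61
Batch 9: waits 61, runs 61→80
Batch 7: waits 80, runs 80→83
Batch 5: waits 83, runs 83→100
Batch 2: waits 100, runs 100→116
Batch 6: waits 116, runs 116→127
Batch 4: waits 127, runs 127→142
Sum = 0+10+34+61+80+83+100+116+127 = 611.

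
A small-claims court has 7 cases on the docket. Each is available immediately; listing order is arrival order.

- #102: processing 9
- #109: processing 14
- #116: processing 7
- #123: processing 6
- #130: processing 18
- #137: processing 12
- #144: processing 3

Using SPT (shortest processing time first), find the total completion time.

SPT (increasing processing time): #144 #123 #116 #102 #137 #109 #130.
#144: 0→3
#123: 3→9
#116: 9→16
#102: 16→25
#137: 25→37
#109: 37→51
#130: 51→69
Sum = 3+9+16+25+37+51+69 = 210.

210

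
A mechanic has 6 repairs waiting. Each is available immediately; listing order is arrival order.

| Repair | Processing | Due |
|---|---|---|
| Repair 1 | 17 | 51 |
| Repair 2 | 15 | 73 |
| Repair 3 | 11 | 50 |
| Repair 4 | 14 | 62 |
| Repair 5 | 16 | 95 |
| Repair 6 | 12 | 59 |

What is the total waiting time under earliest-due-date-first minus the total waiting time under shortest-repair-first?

EDD (increasing due date): Repair 3 Repair 1 Repair 6 Repair 4 Repair 2 Repair 5.
Repair 3: waits 0, runs 0→11
Repair 1: waits 11, runs 11→28
Repair 6: waits 28, runs 28→40
Repair 4: waits 40, runs 40→54
Repair 2: waits 54, runs 54→69
Repair 5: waits 69, runs 69→85
Sum = 0+11+28+40+54+69 = 202.
SPT (increasing processing time): Repair 3 Repair 6 Repair 4 Repair 2 Repair 5 Repair 1.
Repair 3: waits 0, runs 0→11
Repair 6: waits 11, runs 11→23
Repair 4: waits 23, runs 23→37
Repair 2: waits 37, runs 37→52
Repair 5: waits 52, runs 52→68
Repair 1: waits 68, runs 68→85
Sum = 0+11+23+37+52+68 = 191.
Difference = 202 − 191 = 11.

11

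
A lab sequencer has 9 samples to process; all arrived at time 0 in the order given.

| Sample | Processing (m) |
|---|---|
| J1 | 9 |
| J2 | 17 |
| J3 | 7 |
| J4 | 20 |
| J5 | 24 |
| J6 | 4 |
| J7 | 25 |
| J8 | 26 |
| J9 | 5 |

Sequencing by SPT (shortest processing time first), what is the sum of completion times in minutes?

SPT (increasing processing time): J6 J9 J3 J1 J2 J4 J5 J7 J8.
J6: 0→4
J9: 4→9
J3: 9→16
J1: 16→25
J2: 25→42
J4: 42→62
J5: 62→86
J7: 86→111
J8: 111→137
Sum = 4+9+16+25+42+62+86+111+137 = 492.

492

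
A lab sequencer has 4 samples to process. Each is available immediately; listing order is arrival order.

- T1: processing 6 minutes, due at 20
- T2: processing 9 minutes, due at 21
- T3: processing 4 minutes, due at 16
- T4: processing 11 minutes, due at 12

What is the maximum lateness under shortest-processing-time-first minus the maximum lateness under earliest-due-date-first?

SPT (increasing processing time): T3 T1 T2 T4.
T3: 0→4, due 16, lateness -12
T1: 4→10, due 20, lateness -10
T2: 10→19, due 21, lateness -2
T4: 19→30, due 12, lateness 18
Maximum = 18.
EDD (increasing due date): T4 T3 T1 T2.
T4: 0→11, due 12, lateness -1
T3: 11→15, due 16, lateness -1
T1: 15→21, due 20, lateness 1
T2: 21→30, due 21, lateness 9
Maximum = 9.
Difference = 18 − 9 = 9.

9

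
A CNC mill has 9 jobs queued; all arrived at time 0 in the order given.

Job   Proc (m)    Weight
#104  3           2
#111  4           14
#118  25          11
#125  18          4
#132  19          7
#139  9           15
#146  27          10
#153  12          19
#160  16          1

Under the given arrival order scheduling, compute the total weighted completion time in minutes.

5715

FIFO (arrival order): #104 #111 #118 #125 #132 #139 #146 #153 #160.
#104: finishes 3, weight 2, w·C = 6
#111: finishes 7, weight 14, w·C = 98
#118: finishes 32, weight 11, w·C = 352
#125: finishes 50, weight 4, w·C = 200
#132: finishes 69, weight 7, w·C = 483
#139: finishes 78, weight 15, w·C = 1170
#146: finishes 105, weight 10, w·C = 1050
#153: finishes 117, weight 19, w·C = 2223
#160: finishes 133, weight 1, w·C = 133
Sum = 6+98+352+200+483+1170+1050+2223+133 = 5715.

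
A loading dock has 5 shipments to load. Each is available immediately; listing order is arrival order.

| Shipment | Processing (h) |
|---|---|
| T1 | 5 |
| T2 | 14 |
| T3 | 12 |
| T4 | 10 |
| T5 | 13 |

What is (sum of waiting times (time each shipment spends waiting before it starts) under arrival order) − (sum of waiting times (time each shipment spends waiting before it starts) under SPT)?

9

FIFO (arrival order): T1 T2 T3 T4 T5.
T1: waits 0, runs 0→5
T2: waits 5, runs 5→19
T3: waits 19, runs 19→31
T4: waits 31, runs 31→41
T5: waits 41, runs 41→54
Sum = 0+5+19+31+41 = 96.
SPT (increasing processing time): T1 T4 T3 T5 T2.
T1: waits 0, runs 0→5
T4: waits 5, runs 5→15
T3: waits 15, runs 15→27
T5: waits 27, runs 27→40
T2: waits 40, runs 40→54
Sum = 0+5+15+27+40 = 87.
Difference = 96 − 87 = 9.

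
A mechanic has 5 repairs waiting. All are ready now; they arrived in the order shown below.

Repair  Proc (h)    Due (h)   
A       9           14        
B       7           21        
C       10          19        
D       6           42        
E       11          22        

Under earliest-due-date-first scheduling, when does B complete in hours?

EDD (increasing due date): A C B E D.
A: 0→9
C: 9→19
B: 19→26

26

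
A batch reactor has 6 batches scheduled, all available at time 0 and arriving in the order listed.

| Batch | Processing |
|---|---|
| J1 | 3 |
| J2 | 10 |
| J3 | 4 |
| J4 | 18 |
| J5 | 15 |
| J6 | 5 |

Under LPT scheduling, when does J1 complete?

55

LPT (decreasing processing time): J4 J5 J2 J6 J3 J1.
J4: 0→18
J5: 18→33
J2: 33→43
J6: 43→48
J3: 48→52
J1: 52→55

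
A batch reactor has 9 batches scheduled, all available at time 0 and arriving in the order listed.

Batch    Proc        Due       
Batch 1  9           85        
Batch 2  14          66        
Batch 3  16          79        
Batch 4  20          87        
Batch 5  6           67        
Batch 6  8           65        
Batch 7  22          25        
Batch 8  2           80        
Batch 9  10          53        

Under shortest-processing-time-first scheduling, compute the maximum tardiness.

82

SPT (increasing processing time): Batch 8 Batch 5 Batch 6 Batch 1 Batch 9 Batch 2 Batch 3 Batch 4 Batch 7.
Batch 8: 0→2, due 80, tardiness 0
Batch 5: 2→8, due 67, tardiness 0
Batch 6: 8→16, due 65, tardiness 0
Batch 1: 16→25, due 85, tardiness 0
Batch 9: 25→35, due 53, tardiness 0
Batch 2: 35→49, due 66, tardiness 0
Batch 3: 49→65, due 79, tardiness 0
Batch 4: 65→85, due 87, tardiness 0
Batch 7: 85→107, due 25, tardiness 82
Maximum = 82.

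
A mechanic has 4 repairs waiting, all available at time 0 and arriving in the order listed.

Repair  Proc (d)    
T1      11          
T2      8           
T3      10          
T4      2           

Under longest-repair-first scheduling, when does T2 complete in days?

29

LPT (decreasing processing time): T1 T3 T2 T4.
T1: 0→11
T3: 11→21
T2: 21→29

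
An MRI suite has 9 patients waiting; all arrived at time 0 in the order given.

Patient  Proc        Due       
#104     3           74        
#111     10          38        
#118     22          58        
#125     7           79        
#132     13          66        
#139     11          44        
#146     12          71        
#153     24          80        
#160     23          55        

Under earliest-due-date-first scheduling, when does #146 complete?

EDD (increasing due date): #111 #139 #160 #118 #132 #146 #104 #125 #153.
#111: 0→10
#139: 10→21
#160: 21→44
#118: 44→66
#132: 66→79
#146: 79→91

91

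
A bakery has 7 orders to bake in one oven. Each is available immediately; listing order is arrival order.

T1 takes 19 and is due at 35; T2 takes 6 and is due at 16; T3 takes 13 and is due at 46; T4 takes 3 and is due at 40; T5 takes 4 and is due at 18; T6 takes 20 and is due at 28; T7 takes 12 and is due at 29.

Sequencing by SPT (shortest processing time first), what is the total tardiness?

SPT (increasing processing time): T4 T5 T2 T7 T3 T1 T6.
T4: 0→3, due 40, tardiness 0
T5: 3→7, due 18, tardiness 0
T2: 7→13, due 16, tardiness 0
T7: 13→25, due 29, tardiness 0
T3: 25→38, due 46, tardiness 0
T1: 38→57, due 35, tardiness 22
T6: 57→77, due 28, tardiness 49
Sum = 0+0+0+0+0+22+49 = 71.

71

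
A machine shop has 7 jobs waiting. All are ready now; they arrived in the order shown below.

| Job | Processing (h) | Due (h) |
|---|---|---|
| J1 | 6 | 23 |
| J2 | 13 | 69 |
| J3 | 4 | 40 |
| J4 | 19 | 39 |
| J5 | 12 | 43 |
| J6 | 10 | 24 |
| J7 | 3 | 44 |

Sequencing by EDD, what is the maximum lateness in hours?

EDD (increasing due date): J1 J6 J4 J3 J5 J7 J2.
J1: 0→6, due 23, lateness -17
J6: 6→16, due 24, lateness -8
J4: 16→35, due 39, lateness -4
J3: 35→39, due 40, lateness -1
J5: 39→51, due 43, lateness 8
J7: 51→54, due 44, lateness 10
J2: 54→67, due 69, lateness -2
Maximum = 10.

10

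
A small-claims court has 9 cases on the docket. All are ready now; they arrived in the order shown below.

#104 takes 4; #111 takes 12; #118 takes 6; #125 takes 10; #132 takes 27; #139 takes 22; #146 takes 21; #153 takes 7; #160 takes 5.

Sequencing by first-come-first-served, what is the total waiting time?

FIFO (arrival order): #104 #111 #118 #125 #132 #139 #146 #153 #160.
#104: waits 0, runs 0→4
#111: waits 4, runs 4→16
#118: waits 16, runs 16→22
#125: waits 22, runs 22→32
#132: waits 32, runs 32→59
#139: waits 59, runs 59→81
#146: waits 81, runs 81→102
#153: waits 102, runs 102→109
#160: waits 109, runs 109→114
Sum = 0+4+16+22+32+59+81+102+109 = 425.

425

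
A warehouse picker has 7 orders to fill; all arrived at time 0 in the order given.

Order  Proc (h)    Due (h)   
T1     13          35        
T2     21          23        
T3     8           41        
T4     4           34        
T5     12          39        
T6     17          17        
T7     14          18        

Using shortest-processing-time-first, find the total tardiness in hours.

SPT (increasing processing time): T4 T3 T5 T1 T7 T6 T2.
T4: 0→4, due 34, tardiness 0
T3: 4→12, due 41, tardiness 0
T5: 12→24, due 39, tardiness 0
T1: 24→37, due 35, tardiness 2
T7: 37→51, due 18, tardiness 33
T6: 51→68, due 17, tardiness 51
T2: 68→89, due 23, tardiness 66
Sum = 0+0+0+2+33+51+66 = 152.

152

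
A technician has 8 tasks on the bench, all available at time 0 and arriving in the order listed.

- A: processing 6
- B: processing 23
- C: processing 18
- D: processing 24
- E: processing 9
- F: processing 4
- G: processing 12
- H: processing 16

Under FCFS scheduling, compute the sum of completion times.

525

FIFO (arrival order): A B C D E F G H.
A: 0→6
B: 6→29
C: 29→47
D: 47→71
E: 71→80
F: 80→84
G: 84→96
H: 96→112
Sum = 6+29+47+71+80+84+96+112 = 525.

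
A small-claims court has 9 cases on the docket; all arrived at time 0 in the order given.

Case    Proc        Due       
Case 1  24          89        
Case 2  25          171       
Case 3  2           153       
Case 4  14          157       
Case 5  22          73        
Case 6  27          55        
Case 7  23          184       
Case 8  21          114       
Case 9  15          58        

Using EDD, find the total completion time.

EDD (increasing due date): Case 6 Case 9 Case 5 Case 1 Case 8 Case 3 Case 4 Case 2 Case 7.
Case 6: 0→27
Case 9: 27→42
Case 5: 42→64
Case 1: 64→88
Case 8: 88→109
Case 3: 109→111
Case 4: 111→125
Case 2: 125→150
Case 7: 150→173
Sum = 27+42+64+88+109+111+125+150+173 = 889.

889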